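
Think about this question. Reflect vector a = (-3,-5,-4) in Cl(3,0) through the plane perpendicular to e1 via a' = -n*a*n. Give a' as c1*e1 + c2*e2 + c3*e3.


Reflection formula: a' = -n*a*n, with n = e1 (unit vector, n^2 = 1).
For reflection through hyperplane perp to e1:
The component along e1 flips sign, others stay.
a = (-3, -5, -4)
a' = (3, -5, -4)
a' = 3*e1 - 5*e2 - 4*e3


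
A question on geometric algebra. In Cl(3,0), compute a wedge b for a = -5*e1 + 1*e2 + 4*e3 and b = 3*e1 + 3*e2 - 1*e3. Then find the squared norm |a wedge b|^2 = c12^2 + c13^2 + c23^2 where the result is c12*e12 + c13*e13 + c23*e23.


a wedge b = (a1*b2 - a2*b1)*e12 + (a1*b3 - a3*b1)*e13 + (a2*b3 - a3*b2)*e23
e12 coeff: (-5)*3 - 1*3 = -15 - 3 = -18
e13 coeff: (-5)*(-1) - 4*3 = 5 - 12 = -7
e23 coeff: 1*(-1) - 4*3 = -1 - 12 = -13
|a wedge b|^2 = (-18)^2 + (-7)^2 + (-13)^2
= 324 + 49 + 169
= 542


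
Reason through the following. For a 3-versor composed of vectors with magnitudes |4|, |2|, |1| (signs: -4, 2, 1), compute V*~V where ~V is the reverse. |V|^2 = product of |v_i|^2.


Each vector v_i has |v_i|^2 = s_i^2
Squared scales: (-4)^2 = 16, 2^2 = 4, 1^2 = 1
|V|^2 = 16 * 4 * 1
= 64


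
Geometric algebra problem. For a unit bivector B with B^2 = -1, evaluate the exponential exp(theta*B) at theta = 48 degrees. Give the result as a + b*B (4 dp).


For a unit bivector B with B^2 = -1, the exponential series gives
e^(theta*B) = cos(theta) + sin(theta)*B (the GA analogue of Euler's formula).
theta = 48 degrees = 0.837758 rad
cos(48 deg) = 0.6691
sin(48 deg) = 0.7431
exp(theta*B) = 0.6691 + 0.7431*B


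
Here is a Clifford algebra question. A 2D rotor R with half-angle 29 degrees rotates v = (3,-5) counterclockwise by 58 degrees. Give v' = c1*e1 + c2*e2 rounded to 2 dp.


Rotor R = cos(29deg) - sin(29deg)*e12
Rotation angle theta = 2 * 29 = 58 degrees
v' = R*v*~R rotates v by theta.
cos(58deg) = 0.5299, sin(58deg) = 0.8480
v'_1 = 3*cos(58deg) - (-5)*sin(58deg)
= 3*0.5299 - (-5)*0.8480
= 5.83
v'_2 = 3*sin(58deg) + (-5)*cos(58deg)
= 3*0.8480 + (-5)*0.5299
= -0.11
v' = 5.83*e1 - 0.11*e2


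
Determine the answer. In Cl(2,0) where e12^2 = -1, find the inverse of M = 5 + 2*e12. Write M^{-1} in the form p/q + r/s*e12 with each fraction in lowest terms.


M = 5 + 2*e12, where e12^2 = -1.
Since M commutes with its reverse ~M = a - b*e12, M * ~M = a^2 - b^2*e12^2 = a^2 + b^2.
So M^{-1} = ~M / (a^2 + b^2) = (a - b*e12)/(a^2 + b^2).
a^2 + b^2 = 25 + 4 = 29
Scalar part = 5/29 = 5/29
Bivector coeff = -2/29 = -2/29
M^{-1} = 5/29 - 2/29*e12


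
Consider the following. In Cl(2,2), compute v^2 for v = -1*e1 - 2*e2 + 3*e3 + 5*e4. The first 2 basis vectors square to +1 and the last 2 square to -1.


v^2 = sum of c_i^2 * e_i^2
Positive signature terms (e_i^2 = +1): (-1)^2 + (-2)^2 = 5
Negative signature terms (e_j^2 = -1): 3^2 + 5^2 = 34
v^2 = 5 - 34 = -29


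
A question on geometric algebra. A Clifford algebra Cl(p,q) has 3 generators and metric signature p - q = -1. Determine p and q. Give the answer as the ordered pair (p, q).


We need p + q = 3 and p - q = -1.
Adding: 2p = 3 + (-1) = 2, so p = 1.
Then q = 3 - 1 = 2.
(p, q) = (1, 2)


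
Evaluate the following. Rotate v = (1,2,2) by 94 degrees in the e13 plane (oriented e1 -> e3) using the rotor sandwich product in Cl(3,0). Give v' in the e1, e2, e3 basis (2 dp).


Rotor R = cos(47deg) - sin(47deg)*e13
Rotation angle theta = 2 * 47 = 94 degrees in the e13 plane (e1 -> e3).
The component perpendicular to the plane (e2) is invariant: v'_2 = v2 = 2.00
cos(94deg) = -0.0698, sin(94deg) = 0.9976
v'_1 = v1*cos(theta) - v3*sin(theta) = 1*(-0.0698) - 2*0.9976 = -2.06
v'_3 = v1*sin(theta) + v3*cos(theta) = 1*0.9976 + 2*(-0.0698) = 0.86
v' = -2.06*e1 + 2.00*e2 + 0.86*e3


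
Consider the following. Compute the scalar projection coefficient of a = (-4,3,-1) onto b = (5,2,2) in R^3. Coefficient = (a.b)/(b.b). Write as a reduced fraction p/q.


Projection coefficient = (a . b) / (b . b)
a . b = (-4)*5 + 3*2 + (-1)*2
= -20 + 6 + (-2) = -16
b . b = 5^2 + 2^2 + 2^2
= 25 + 4 + 4 = 33
Coefficient = -16/33
In lowest terms: -16/33


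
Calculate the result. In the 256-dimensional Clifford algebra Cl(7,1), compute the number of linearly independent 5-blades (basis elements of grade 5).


Number of grade-k basis blades in Cl(p,q) with n = p + q is C(n, k).
n = 7 + 1 = 8
C(8, 5) = 8! / (5! * 3!)
= 40320 / (120 * 6)
= 56


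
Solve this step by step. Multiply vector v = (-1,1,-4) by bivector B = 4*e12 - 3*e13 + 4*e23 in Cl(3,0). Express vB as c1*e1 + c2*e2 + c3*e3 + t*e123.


vB has grade-1 (vector) and grade-3 (trivector) parts: vB = (v _| B) + (v ^ B).
Vector part <vB>_1:
  e1: -v2*b12 - v3*b13 = -(1)*(4) - (-4)*(-3) = -16
  e2: v1*b12 - v3*b23 = (-1)*(4) - (-4)*(4) = 12
  e3: v1*b13 + v2*b23 = (-1)*(-3) + (1)*(4) = 7
Trivector part <vB>_3:
  e123: v1*b23 - v2*b13 + v3*b12 = (-1)*(4) - (1)*(-3) + (-4)*(4) = -17
vB = -16*e1 + 12*e2 + 7*e3 - 17*e123


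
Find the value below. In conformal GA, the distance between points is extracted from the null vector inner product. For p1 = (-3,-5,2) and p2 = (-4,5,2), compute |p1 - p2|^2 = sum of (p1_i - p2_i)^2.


p1 - p2 = (1, -10, 0)
|p1 - p2|^2 = 1^2 + (-10)^2 + 0^2
= 1 + 100 + 0
= 101


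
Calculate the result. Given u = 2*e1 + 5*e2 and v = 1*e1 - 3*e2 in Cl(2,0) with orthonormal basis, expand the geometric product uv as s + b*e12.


Expand: (2*e1 + 5*e2)(1*e1 - 3*e2)
= 2*1*e1e1 + 2*(-3)*e1e2 + 5*1*e2e1 + 5*(-3)*e2e2
Using e1^2 = e2^2 = 1, e2e1 = -e1e2:
Scalar part s = 2*1 + 5*(-3) = 2 + (-15) = -13
Bivector part b = 2*(-3) - 5*1 = -6 - 5 = -11
uv = -13 - 11*e12


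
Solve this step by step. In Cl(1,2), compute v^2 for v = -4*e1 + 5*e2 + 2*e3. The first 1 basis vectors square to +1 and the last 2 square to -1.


v^2 = sum of c_i^2 * e_i^2
Positive signature terms (e_i^2 = +1): (-4)^2 = 16
Negative signature terms (e_j^2 = -1): 5^2 + 2^2 = 29
v^2 = 16 - 29 = -13


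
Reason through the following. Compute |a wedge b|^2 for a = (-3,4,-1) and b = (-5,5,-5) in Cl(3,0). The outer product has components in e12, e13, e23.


a wedge b = (a1*b2 - a2*b1)*e12 + (a1*b3 - a3*b1)*e13 + (a2*b3 - a3*b2)*e23
e12 coeff: (-3)*5 - 4*(-5) = -15 - (-20) = 5
e13 coeff: (-3)*(-5) - (-1)*(-5) = 15 - 5 = 10
e23 coeff: 4*(-5) - (-1)*5 = -20 - (-5) = -15
|a wedge b|^2 = 5^2 + 10^2 + (-15)^2
= 25 + 100 + 225
= 350


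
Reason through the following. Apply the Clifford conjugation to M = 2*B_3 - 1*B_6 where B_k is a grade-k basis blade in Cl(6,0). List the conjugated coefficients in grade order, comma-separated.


Clifford conjugate sign for grade k: (-1)^(k(k+1)/2)
Grade 3: (-1)^(3*4/2) = (-1)^6 = 1, coeff 2 -> 2
Grade 6: (-1)^(6*7/2) = (-1)^21 = -1, coeff -1 -> 1
Conjugated coefficients: 2, 1


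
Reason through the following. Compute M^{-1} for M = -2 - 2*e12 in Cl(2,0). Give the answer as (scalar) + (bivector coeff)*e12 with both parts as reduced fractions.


M = -2 - 2*e12, where e12^2 = -1.
Since M commutes with its reverse ~M = a - b*e12, M * ~M = a^2 - b^2*e12^2 = a^2 + b^2.
So M^{-1} = ~M / (a^2 + b^2) = (a - b*e12)/(a^2 + b^2).
a^2 + b^2 = 4 + 4 = 8
Scalar part = -2/8 = -1/4
Bivector coeff = 2/8 = 1/4
M^{-1} = -1/4 + 1/4*e12


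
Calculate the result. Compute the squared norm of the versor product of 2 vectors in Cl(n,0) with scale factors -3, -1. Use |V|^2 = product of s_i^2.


Each vector v_i has |v_i|^2 = s_i^2
Squared scales: (-3)^2 = 9, (-1)^2 = 1
|V|^2 = 9 * 1
= 9


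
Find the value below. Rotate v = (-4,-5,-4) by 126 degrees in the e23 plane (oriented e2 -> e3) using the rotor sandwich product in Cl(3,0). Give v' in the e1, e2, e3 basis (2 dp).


Rotor R = cos(63deg) - sin(63deg)*e23
Rotation angle theta = 2 * 63 = 126 degrees in the e23 plane (e2 -> e3).
The component perpendicular to the plane (e1) is invariant: v'_1 = v1 = -4.00
cos(126deg) = -0.5878, sin(126deg) = 0.8090
v'_2 = v2*cos(theta) - v3*sin(theta) = -5*(-0.5878) - (-4)*0.8090 = 6.17
v'_3 = v2*sin(theta) + v3*cos(theta) = -5*0.8090 + (-4)*(-0.5878) = -1.69
v' = -4.00*e1 + 6.17*e2 - 1.69*e3


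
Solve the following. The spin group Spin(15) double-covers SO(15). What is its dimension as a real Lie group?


Spin(n) double-covers SO(n); both have Lie algebra so(n) of dimension n(n-1)/2.
n = 15
n(n-1) = 15 * 14 = 210
dim Spin(15) = 210/2 = 105


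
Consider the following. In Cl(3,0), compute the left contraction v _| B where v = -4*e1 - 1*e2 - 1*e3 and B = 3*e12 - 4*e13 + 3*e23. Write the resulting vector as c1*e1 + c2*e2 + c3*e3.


Left contraction v _| B = <vB>_1 (grade-1 part of the geometric product vB).
Using e1_|e12 = e2, e2_|e12 = -e1, e1_|e13 = e3, e3_|e13 = -e1, e2_|e23 = e3, e3_|e23 = -e2:
e1 coeff: -v2*b12 - v3*b13 = -(-1)*(3) - (-1)*(-4) = -1
e2 coeff: v1*b12 - v3*b23 = (-4)*(3) - (-1)*(3) = -9
e3 coeff: v1*b13 + v2*b23 = (-4)*(-4) + (-1)*(3) = 13
v _| B = -1*e1 - 9*e2 + 13*e3


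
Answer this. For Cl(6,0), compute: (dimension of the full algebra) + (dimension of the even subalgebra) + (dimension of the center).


n = 6 + 0 = 6
Total dim = 2^6 = 64
Even subalgebra dim = 2^5 = 32
n is even, so center dim = 1
Sum = 64 + 32 + 1 = 97


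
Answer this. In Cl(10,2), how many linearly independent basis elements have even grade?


Even subalgebra dimension = 2^(n-1)
n = 10 + 2 = 12
2^(12 - 1) = 2^11 = 2048
Verification: sum of C(12,k) for even k = 1 + 66 + 495 + 924 + 495 + 66 + 1 = 2048
Result = 2048


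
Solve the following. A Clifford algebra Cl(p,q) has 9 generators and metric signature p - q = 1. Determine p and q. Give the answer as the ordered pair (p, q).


We need p + q = 9 and p - q = 1.
Adding: 2p = 9 + 1 = 10, so p = 5.
Then q = 9 - 5 = 4.
(p, q) = (5, 4)


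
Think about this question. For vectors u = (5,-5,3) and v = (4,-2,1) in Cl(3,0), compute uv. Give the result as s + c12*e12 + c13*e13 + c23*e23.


In Cl(3,0): e_i^2 = 1, e_ie_j = -e_je_i for i != j.
Scalar part = u . v = 5*4 + (-5)*(-2) + 3*1
= 20 + 10 + 3 = 33
e12 coeff = 5*(-2) - (-5)*4 = -10 - (-20) = 10
e13 coeff = 5*1 - 3*4 = 5 - 12 = -7
e23 coeff = (-5)*1 - 3*(-2) = -5 - (-6) = 1
uv = 33 + 10*e12 - 7*e13 + 1*e23


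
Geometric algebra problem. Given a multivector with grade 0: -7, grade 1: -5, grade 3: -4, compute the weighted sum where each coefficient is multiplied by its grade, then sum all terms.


Grade-weighted sum = sum of grade_k * coefficient_k
0*(-7) = 0
1*(-5) = -5
3*(-4) = -12
Total = 0 + (-5) + (-12) = -17


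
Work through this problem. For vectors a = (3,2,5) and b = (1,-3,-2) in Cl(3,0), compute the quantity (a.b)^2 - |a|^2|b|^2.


a . b = 3*1 + 2*(-3) + 5*(-2)
= 3 + (-6) + (-10) = -13
|a|^2 = 3^2 + 2^2 + 5^2 = 38
|b|^2 = 1^2 + (-3)^2 + (-2)^2 = 14
(a.b)^2 = (-13)^2 = 169
|a|^2 * |b|^2 = 38 * 14 = 532
Result = 169 - 532 = -363


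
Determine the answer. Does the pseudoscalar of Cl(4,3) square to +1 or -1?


The pseudoscalar I = e1...e_n (product of all n generators) of Cl(p,q) satisfies I^2 = (-1)^(q + n(n-1)/2).
p = 4, q = 3, n = p + q = 7
n(n-1)/2 = 7 * 6 / 2 = 21
Exponent = q + n(n-1)/2 = 3 + 21 = 24
I^2 = (-1)^24 = +1


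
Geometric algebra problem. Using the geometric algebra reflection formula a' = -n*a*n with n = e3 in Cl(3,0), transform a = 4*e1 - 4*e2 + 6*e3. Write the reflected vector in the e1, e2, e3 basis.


Reflection formula: a' = -n*a*n, with n = e3 (unit vector, n^2 = 1).
For reflection through hyperplane perp to e3:
The component along e3 flips sign, others stay.
a = (4, -4, 6)
a' = (4, -4, -6)
a' = 4*e1 - 4*e2 - 6*e3


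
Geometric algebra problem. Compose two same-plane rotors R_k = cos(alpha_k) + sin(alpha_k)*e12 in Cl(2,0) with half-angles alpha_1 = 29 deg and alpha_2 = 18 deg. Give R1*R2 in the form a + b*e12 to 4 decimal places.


Same-plane rotors commute and their half-angles add:
R1*R2 = cos(a1 + a2) + sin(a1 + a2)*e12.
a1 + a2 = 29 + 18 = 47 deg
cos(47 deg) = 0.6820
sin(47 deg) = 0.7314
R1*R2 = 0.6820 + 0.7314*e12


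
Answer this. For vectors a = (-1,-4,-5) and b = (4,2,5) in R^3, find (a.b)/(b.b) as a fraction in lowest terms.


Projection coefficient = (a . b) / (b . b)
a . b = (-1)*4 + (-4)*2 + (-5)*5
= -4 + (-8) + (-25) = -37
b . b = 4^2 + 2^2 + 5^2
= 16 + 4 + 25 = 45
Coefficient = -37/45
In lowest terms: -37/45


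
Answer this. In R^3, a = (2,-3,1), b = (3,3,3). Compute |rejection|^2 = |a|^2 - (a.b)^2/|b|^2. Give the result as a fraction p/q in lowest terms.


|a|^2 = 2^2 + (-3)^2 + 1^2 = 14
|b|^2 = 3^2 + 3^2 + 3^2 = 27
a . b = 2*3 + (-3)*3 + 1*3 = 0
(a.b)^2 = 0^2 = 0
|rej|^2 = 14 - 0/27
= (378 - 0)/27
= 378/27
In lowest terms: 14/1


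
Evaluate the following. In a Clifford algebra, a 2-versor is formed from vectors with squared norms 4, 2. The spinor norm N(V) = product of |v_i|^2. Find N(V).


Spinor norm N(V) = |v1|^2 * |v2|^2 * ... * |v2|^2
= 4 * 2
Running product: 4, 8
N(V) = 8


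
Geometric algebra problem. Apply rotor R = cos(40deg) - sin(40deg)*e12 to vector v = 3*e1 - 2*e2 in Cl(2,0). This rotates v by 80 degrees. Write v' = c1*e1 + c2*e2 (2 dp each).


Rotor R = cos(40deg) - sin(40deg)*e12
Rotation angle theta = 2 * 40 = 80 degrees
v' = R*v*~R rotates v by theta.
cos(80deg) = 0.1736, sin(80deg) = 0.9848
v'_1 = 3*cos(80deg) - (-2)*sin(80deg)
= 3*0.1736 - (-2)*0.9848
= 2.49
v'_2 = 3*sin(80deg) + (-2)*cos(80deg)
= 3*0.9848 + (-2)*0.1736
= 2.61
v' = 2.49*e1 + 2.61*e2


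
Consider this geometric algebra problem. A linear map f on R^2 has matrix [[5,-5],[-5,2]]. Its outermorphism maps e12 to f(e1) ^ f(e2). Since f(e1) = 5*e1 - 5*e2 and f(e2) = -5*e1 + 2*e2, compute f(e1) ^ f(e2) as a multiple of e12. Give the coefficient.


The outermorphism of a linear map f sends e1^e2 to f(e1)^f(e2).
f(e1) = 5*e1 - 5*e2
f(e2) = -5*e1 + 2*e2
f(e1) ^ f(e2) = (5*e1 - 5*e2) ^ (-5*e1 + 2*e2)
= 5*2*e12 + (-5)*(-5)*e21
= (10 - 25)*e12
= -15*e12
Coefficient = -15


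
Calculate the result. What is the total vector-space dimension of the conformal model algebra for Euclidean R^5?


The conformal model of R^5 uses Cl(6,1): the 5 Euclidean generators plus two extra orthogonal generators e+ (e+^2 = +1) and e- (e-^2 = -1), from which the null vectors e0, einf are built.
Number of generators m = 5 + 2 = 7.
dim Cl(p,q) = 2^m = 2^7 = 128


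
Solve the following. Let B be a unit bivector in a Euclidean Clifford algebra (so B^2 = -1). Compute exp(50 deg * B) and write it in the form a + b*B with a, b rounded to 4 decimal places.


For a unit bivector B with B^2 = -1, the exponential series gives
e^(theta*B) = cos(theta) + sin(theta)*B (the GA analogue of Euler's formula).
theta = 50 degrees = 0.872665 rad
cos(50 deg) = 0.6428
sin(50 deg) = 0.7660
exp(theta*B) = 0.6428 + 0.7660*B


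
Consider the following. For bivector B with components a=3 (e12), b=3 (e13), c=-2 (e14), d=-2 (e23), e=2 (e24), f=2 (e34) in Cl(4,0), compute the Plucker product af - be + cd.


Plucker relation: af - be + cd
a*f = 3*2 = 6
b*e = 3*2 = 6
c*d = (-2)*(-2) = 4
af - be + cd = 6 - 6 + 4
= 4


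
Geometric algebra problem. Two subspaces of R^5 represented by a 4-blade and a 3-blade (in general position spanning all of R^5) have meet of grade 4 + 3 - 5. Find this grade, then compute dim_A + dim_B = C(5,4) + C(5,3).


Meet grade = grade(A) + grade(B) - n
= 4 + 3 - 5 = 2
C(5,4) = 5
C(5,3) = 10
dim_A + dim_B = 5 + 10 = 15


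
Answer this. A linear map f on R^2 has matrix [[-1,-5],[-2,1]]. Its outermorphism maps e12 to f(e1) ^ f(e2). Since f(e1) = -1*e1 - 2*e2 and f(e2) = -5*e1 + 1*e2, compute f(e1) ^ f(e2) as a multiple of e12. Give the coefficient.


The outermorphism of a linear map f sends e1^e2 to f(e1)^f(e2).
f(e1) = -1*e1 - 2*e2
f(e2) = -5*e1 + 1*e2
f(e1) ^ f(e2) = (-1*e1 - 2*e2) ^ (-5*e1 + 1*e2)
= (-1)*1*e12 + (-2)*(-5)*e21
= (-1 - 10)*e12
= -11*e12
Coefficient = -11


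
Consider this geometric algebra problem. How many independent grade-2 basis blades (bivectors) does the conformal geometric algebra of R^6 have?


The conformal model of R^6 uses Cl(7,1) with m = 6 + 2 = 8 generators.
Number of grade-2 blades = C(m, 2) = C(8, 2)
= 8*7/2 = 28


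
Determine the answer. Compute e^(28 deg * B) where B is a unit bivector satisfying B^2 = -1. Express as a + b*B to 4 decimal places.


For a unit bivector B with B^2 = -1, the exponential series gives
e^(theta*B) = cos(theta) + sin(theta)*B (the GA analogue of Euler's formula).
theta = 28 degrees = 0.488692 rad
cos(28 deg) = 0.8829
sin(28 deg) = 0.4695
exp(theta*B) = 0.8829 + 0.4695*B


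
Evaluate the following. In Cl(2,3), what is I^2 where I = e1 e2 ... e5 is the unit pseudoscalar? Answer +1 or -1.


The pseudoscalar I = e1...e_n (product of all n generators) of Cl(p,q) satisfies I^2 = (-1)^(q + n(n-1)/2).
p = 2, q = 3, n = p + q = 5
n(n-1)/2 = 5 * 4 / 2 = 10
Exponent = q + n(n-1)/2 = 3 + 10 = 13
I^2 = (-1)^13 = -1


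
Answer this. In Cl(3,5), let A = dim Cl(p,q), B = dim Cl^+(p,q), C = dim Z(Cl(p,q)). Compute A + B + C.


n = 3 + 5 = 8
Total dim = 2^8 = 256
Even subalgebra dim = 2^7 = 128
n is even, so center dim = 1
Sum = 256 + 128 + 1 = 385


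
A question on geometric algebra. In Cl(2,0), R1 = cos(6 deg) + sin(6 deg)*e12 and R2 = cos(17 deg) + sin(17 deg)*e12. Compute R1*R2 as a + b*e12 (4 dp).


Same-plane rotors commute and their half-angles add:
R1*R2 = cos(a1 + a2) + sin(a1 + a2)*e12.
a1 + a2 = 6 + 17 = 23 deg
cos(23 deg) = 0.9205
sin(23 deg) = 0.3907
R1*R2 = 0.9205 + 0.3907*e12


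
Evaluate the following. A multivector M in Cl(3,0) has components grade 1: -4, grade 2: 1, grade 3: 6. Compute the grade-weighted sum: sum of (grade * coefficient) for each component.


Grade-weighted sum = sum of grade_k * coefficient_k
1*(-4) = -4
2*1 = 2
3*6 = 18
Total = -4 + 2 + 18 = 16


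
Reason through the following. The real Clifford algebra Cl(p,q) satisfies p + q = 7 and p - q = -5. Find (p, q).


We need p + q = 7 and p - q = -5.
Adding: 2p = 7 + (-5) = 2, so p = 1.
Then q = 7 - 1 = 6.
(p, q) = (1, 6)


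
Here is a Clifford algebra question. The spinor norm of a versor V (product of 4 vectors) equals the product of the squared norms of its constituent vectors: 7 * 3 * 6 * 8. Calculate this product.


Spinor norm N(V) = |v1|^2 * |v2|^2 * ... * |v4|^2
= 7 * 3 * 6 * 8
Running product: 7, 21, 126, 1008
N(V) = 1008


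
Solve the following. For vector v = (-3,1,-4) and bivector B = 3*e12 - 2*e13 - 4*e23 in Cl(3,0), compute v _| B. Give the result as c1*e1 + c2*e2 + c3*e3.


Left contraction v _| B = <vB>_1 (grade-1 part of the geometric product vB).
Using e1_|e12 = e2, e2_|e12 = -e1, e1_|e13 = e3, e3_|e13 = -e1, e2_|e23 = e3, e3_|e23 = -e2:
e1 coeff: -v2*b12 - v3*b13 = -(1)*(3) - (-4)*(-2) = -11
e2 coeff: v1*b12 - v3*b23 = (-3)*(3) - (-4)*(-4) = -25
e3 coeff: v1*b13 + v2*b23 = (-3)*(-2) + (1)*(-4) = 2
v _| B = -11*e1 - 25*e2 + 2*e3


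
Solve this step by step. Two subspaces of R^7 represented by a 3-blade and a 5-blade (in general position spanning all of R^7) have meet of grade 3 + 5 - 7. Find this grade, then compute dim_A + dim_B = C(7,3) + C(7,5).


Meet grade = grade(A) + grade(B) - n
= 3 + 5 - 7 = 1
C(7,3) = 35
C(7,5) = 21
dim_A + dim_B = 35 + 21 = 56


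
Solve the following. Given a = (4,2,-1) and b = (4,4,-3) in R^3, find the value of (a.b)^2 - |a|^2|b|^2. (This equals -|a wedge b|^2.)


a . b = 4*4 + 2*4 + (-1)*(-3)
= 16 + 8 + 3 = 27
|a|^2 = 4^2 + 2^2 + (-1)^2 = 21
|b|^2 = 4^2 + 4^2 + (-3)^2 = 41
(a.b)^2 = 27^2 = 729
|a|^2 * |b|^2 = 21 * 41 = 861
Result = 729 - 861 = -132


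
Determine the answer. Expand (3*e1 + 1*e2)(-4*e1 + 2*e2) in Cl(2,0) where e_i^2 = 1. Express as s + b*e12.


Expand: (3*e1 + 1*e2)(-4*e1 + 2*e2)
= 3*(-4)*e1e1 + 3*2*e1e2 + 1*(-4)*e2e1 + 1*2*e2e2
Using e1^2 = e2^2 = 1, e2e1 = -e1e2:
Scalar part s = 3*(-4) + 1*2 = -12 + 2 = -10
Bivector part b = 3*2 - 1*(-4) = 6 - (-4) = 10
uv = -10 + 10*e12


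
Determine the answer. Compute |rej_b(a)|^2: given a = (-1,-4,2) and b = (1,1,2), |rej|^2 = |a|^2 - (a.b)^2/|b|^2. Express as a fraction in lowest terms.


|a|^2 = (-1)^2 + (-4)^2 + 2^2 = 21
|b|^2 = 1^2 + 1^2 + 2^2 = 6
a . b = (-1)*1 + (-4)*1 + 2*2 = -1
(a.b)^2 = (-1)^2 = 1
|rej|^2 = 21 - 1/6
= (126 - 1)/6
= 125/6
In lowest terms: 125/6


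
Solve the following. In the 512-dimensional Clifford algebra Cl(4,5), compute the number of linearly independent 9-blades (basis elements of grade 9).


Number of grade-k basis blades in Cl(p,q) with n = p + q is C(n, k).
n = 4 + 5 = 9
C(9, 9) = 9! / (9! * 0!)
= 362880 / (362880 * 1)
= 1


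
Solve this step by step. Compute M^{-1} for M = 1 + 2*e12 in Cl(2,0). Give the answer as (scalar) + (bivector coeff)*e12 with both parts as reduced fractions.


M = 1 + 2*e12, where e12^2 = -1.
Since M commutes with its reverse ~M = a - b*e12, M * ~M = a^2 - b^2*e12^2 = a^2 + b^2.
So M^{-1} = ~M / (a^2 + b^2) = (a - b*e12)/(a^2 + b^2).
a^2 + b^2 = 1 + 4 = 5
Scalar part = 1/5 = 1/5
Bivector coeff = -2/5 = -2/5
M^{-1} = 1/5 - 2/5*e12


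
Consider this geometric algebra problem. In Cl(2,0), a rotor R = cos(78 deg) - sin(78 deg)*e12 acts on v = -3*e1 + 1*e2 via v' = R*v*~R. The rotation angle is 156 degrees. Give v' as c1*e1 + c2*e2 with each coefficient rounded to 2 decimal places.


Rotor R = cos(78deg) - sin(78deg)*e12
Rotation angle theta = 2 * 78 = 156 degrees
v' = R*v*~R rotates v by theta.
cos(156deg) = -0.9135, sin(156deg) = 0.4067
v'_1 = -3*cos(156deg) - 1*sin(156deg)
= -3*(-0.9135) - 1*0.4067
= 2.33
v'_2 = -3*sin(156deg) + 1*cos(156deg)
= -3*0.4067 + 1*(-0.9135)
= -2.13
v' = 2.33*e1 - 2.13*e2


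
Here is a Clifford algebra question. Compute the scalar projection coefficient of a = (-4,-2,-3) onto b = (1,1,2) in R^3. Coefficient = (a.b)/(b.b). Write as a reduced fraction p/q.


Projection coefficient = (a . b) / (b . b)
a . b = (-4)*1 + (-2)*1 + (-3)*2
= -4 + (-2) + (-6) = -12
b . b = 1^2 + 1^2 + 2^2
= 1 + 1 + 4 = 6
Coefficient = -12/6
In lowest terms: -2/1


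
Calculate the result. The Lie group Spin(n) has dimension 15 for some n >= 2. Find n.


dim Spin(n) = dim so(n) = n(n-1)/2.
Solve n(n-1)/2 = 15, i.e. n^2 - n - 30 = 0.
Discriminant = 1 + 8*15 = 121
n = (1 + sqrt(121))/2 = (1 + 11)/2 = 6


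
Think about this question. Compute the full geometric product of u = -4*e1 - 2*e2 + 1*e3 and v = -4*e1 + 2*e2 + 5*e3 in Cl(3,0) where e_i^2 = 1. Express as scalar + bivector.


In Cl(3,0): e_i^2 = 1, e_ie_j = -e_je_i for i != j.
Scalar part = u . v = (-4)*(-4) + (-2)*2 + 1*5
= 16 + (-4) + 5 = 17
e12 coeff = (-4)*2 - (-2)*(-4) = -8 - 8 = -16
e13 coeff = (-4)*5 - 1*(-4) = -20 - (-4) = -16
e23 coeff = (-2)*5 - 1*2 = -10 - 2 = -12
uv = 17 - 16*e12 - 16*e13 - 12*e23


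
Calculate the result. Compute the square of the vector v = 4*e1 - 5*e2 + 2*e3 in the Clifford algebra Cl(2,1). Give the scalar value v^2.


v^2 = sum of c_i^2 * e_i^2
Positive signature terms (e_i^2 = +1): 4^2 + (-5)^2 = 41
Negative signature terms (e_j^2 = -1): 2^2 = 4
v^2 = 41 - 4 = 37


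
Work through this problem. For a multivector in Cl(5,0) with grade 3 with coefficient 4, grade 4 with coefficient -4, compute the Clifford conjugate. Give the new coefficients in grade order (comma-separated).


Clifford conjugate sign for grade k: (-1)^(k(k+1)/2)
Grade 3: (-1)^(3*4/2) = (-1)^6 = 1, coeff 4 -> 4
Grade 4: (-1)^(4*5/2) = (-1)^10 = 1, coeff -4 -> -4
Conjugated coefficients: 4, -4


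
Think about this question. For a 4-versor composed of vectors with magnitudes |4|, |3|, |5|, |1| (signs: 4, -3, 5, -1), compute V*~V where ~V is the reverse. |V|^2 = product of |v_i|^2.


Each vector v_i has |v_i|^2 = s_i^2
Squared scales: 4^2 = 16, (-3)^2 = 9, 5^2 = 25, (-1)^2 = 1
|V|^2 = 16 * 9 * 25 * 1
= 3600


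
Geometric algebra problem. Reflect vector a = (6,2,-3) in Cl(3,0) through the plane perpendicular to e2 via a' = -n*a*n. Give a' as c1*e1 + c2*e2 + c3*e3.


Reflection formula: a' = -n*a*n, with n = e2 (unit vector, n^2 = 1).
For reflection through hyperplane perp to e2:
The component along e2 flips sign, others stay.
a = (6, 2, -3)
a' = (6, -2, -3)
a' = 6*e1 - 2*e2 - 3*e3


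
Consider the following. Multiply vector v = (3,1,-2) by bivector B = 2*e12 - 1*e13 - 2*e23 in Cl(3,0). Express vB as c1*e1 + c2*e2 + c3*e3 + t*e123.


vB has grade-1 (vector) and grade-3 (trivector) parts: vB = (v _| B) + (v ^ B).
Vector part <vB>_1:
  e1: -v2*b12 - v3*b13 = -(1)*(2) - (-2)*(-1) = -4
  e2: v1*b12 - v3*b23 = (3)*(2) - (-2)*(-2) = 2
  e3: v1*b13 + v2*b23 = (3)*(-1) + (1)*(-2) = -5
Trivector part <vB>_3:
  e123: v1*b23 - v2*b13 + v3*b12 = (3)*(-2) - (1)*(-1) + (-2)*(2) = -9
vB = -4*e1 + 2*e2 - 5*e3 - 9*e123


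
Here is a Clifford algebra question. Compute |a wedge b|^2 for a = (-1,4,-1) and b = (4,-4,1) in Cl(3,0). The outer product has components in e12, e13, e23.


a wedge b = (a1*b2 - a2*b1)*e12 + (a1*b3 - a3*b1)*e13 + (a2*b3 - a3*b2)*e23
e12 coeff: (-1)*(-4) - 4*4 = 4 - 16 = -12
e13 coeff: (-1)*1 - (-1)*4 = -1 - (-4) = 3
e23 coeff: 4*1 - (-1)*(-4) = 4 - 4 = 0
|a wedge b|^2 = (-12)^2 + 3^2 + 0^2
= 144 + 9 + 0
= 153


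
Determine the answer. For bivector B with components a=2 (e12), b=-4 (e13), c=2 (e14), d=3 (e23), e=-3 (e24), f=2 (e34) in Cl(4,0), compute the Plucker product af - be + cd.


Plucker relation: af - be + cd
a*f = 2*2 = 4
b*e = (-4)*(-3) = 12
c*d = 2*3 = 6
af - be + cd = 4 - 12 + 6
= -2


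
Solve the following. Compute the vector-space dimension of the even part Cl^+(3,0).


Even subalgebra dimension = 2^(n-1)
n = 3 + 0 = 3
2^(3 - 1) = 2^2 = 4
Verification: sum of C(3,k) for even k = 1 + 3 = 4
Result = 4


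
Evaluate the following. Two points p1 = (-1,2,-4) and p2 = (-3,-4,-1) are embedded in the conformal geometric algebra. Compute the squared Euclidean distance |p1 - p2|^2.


p1 - p2 = (2, 6, -3)
|p1 - p2|^2 = 2^2 + 6^2 + (-3)^2
= 4 + 36 + 9
= 49


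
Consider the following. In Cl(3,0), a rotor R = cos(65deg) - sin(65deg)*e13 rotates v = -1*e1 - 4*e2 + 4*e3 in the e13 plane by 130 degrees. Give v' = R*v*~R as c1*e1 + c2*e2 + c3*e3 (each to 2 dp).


Rotor R = cos(65deg) - sin(65deg)*e13
Rotation angle theta = 2 * 65 = 130 degrees in the e13 plane (e1 -> e3).
The component perpendicular to the plane (e2) is invariant: v'_2 = v2 = -4.00
cos(130deg) = -0.6428, sin(130deg) = 0.7660
v'_1 = v1*cos(theta) - v3*sin(theta) = -1*(-0.6428) - 4*0.7660 = -2.42
v'_3 = v1*sin(theta) + v3*cos(theta) = -1*0.7660 + 4*(-0.6428) = -3.34
v' = -2.42*e1 - 4.00*e2 - 3.34*e3


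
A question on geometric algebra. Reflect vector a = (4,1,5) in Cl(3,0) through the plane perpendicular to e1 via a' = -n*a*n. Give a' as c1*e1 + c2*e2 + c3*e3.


Reflection formula: a' = -n*a*n, with n = e1 (unit vector, n^2 = 1).
For reflection through hyperplane perp to e1:
The component along e1 flips sign, others stay.
a = (4, 1, 5)
a' = (-4, 1, 5)
a' = -4*e1 + 1*e2 + 5*e3


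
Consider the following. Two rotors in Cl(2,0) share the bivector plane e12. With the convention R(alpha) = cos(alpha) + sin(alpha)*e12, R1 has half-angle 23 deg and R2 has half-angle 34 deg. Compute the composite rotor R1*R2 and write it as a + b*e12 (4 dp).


Same-plane rotors commute and their half-angles add:
R1*R2 = cos(a1 + a2) + sin(a1 + a2)*e12.
a1 + a2 = 23 + 34 = 57 deg
cos(57 deg) = 0.5446
sin(57 deg) = 0.8387
R1*R2 = 0.5446 + 0.8387*e12


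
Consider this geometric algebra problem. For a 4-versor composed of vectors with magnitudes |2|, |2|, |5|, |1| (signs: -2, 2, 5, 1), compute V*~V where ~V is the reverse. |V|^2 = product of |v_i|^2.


Each vector v_i has |v_i|^2 = s_i^2
Squared scales: (-2)^2 = 4, 2^2 = 4, 5^2 = 25, 1^2 = 1
|V|^2 = 4 * 4 * 25 * 1
= 400


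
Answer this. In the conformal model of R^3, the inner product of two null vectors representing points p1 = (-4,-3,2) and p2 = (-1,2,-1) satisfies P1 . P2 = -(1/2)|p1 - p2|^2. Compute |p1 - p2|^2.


p1 - p2 = (-3, -5, 3)
|p1 - p2|^2 = (-3)^2 + (-5)^2 + 3^2
= 9 + 25 + 9
= 43


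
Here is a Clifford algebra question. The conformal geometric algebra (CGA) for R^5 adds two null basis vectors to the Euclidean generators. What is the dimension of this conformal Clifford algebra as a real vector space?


The conformal model of R^5 uses Cl(6,1): the 5 Euclidean generators plus two extra orthogonal generators e+ (e+^2 = +1) and e- (e-^2 = -1), from which the null vectors e0, einf are built.
Number of generators m = 5 + 2 = 7.
dim Cl(p,q) = 2^m = 2^7 = 128


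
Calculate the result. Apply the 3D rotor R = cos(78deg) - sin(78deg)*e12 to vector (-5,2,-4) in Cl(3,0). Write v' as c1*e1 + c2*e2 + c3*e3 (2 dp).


Rotor R = cos(78deg) - sin(78deg)*e12
Rotation angle theta = 2 * 78 = 156 degrees in the e12 plane (e1 -> e2).
The component perpendicular to the plane (e3) is invariant: v'_3 = v3 = -4.00
cos(156deg) = -0.9135, sin(156deg) = 0.4067
v'_1 = v1*cos(theta) - v2*sin(theta) = -5*(-0.9135) - 2*0.4067 = 3.75
v'_2 = v1*sin(theta) + v2*cos(theta) = -5*0.4067 + 2*(-0.9135) = -3.86
v' = 3.75*e1 - 3.86*e2 - 4.00*e3


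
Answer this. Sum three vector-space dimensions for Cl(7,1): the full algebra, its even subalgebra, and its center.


n = 7 + 1 = 8
Total dim = 2^8 = 256
Even subalgebra dim = 2^7 = 128
n is even, so center dim = 1
Sum = 256 + 128 + 1 = 385


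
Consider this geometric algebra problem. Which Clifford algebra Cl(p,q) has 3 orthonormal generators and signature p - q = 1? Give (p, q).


We need p + q = 3 and p - q = 1.
Adding: 2p = 3 + 1 = 4, so p = 2.
Then q = 3 - 2 = 1.
(p, q) = (2, 1)


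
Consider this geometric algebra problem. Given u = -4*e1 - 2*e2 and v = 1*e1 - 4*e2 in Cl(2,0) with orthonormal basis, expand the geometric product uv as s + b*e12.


Expand: (-4*e1 - 2*e2)(1*e1 - 4*e2)
= (-4)*1*e1e1 + (-4)*(-4)*e1e2 + (-2)*1*e2e1 + (-2)*(-4)*e2e2
Using e1^2 = e2^2 = 1, e2e1 = -e1e2:
Scalar part s = (-4)*1 + (-2)*(-4) = -4 + 8 = 4
Bivector part b = (-4)*(-4) - (-2)*1 = 16 - (-2) = 18
uv = 4 + 18*e12


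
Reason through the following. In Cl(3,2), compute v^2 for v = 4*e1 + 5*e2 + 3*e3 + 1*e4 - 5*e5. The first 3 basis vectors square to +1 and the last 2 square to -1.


v^2 = sum of c_i^2 * e_i^2
Positive signature terms (e_i^2 = +1): 4^2 + 5^2 + 3^2 = 50
Negative signature terms (e_j^2 = -1): 1^2 + (-5)^2 = 26
v^2 = 50 - 26 = 24


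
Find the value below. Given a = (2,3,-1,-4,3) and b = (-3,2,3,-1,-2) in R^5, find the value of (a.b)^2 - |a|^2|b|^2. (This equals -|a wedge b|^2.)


a . b = 2*(-3) + 3*2 + (-1)*3 + (-4)*(-1) + 3*(-2)
= -6 + 6 + (-3) + 4 + (-6) = -5
|a|^2 = 2^2 + 3^2 + (-1)^2 + (-4)^2 + 3^2 = 39
|b|^2 = (-3)^2 + 2^2 + 3^2 + (-1)^2 + (-2)^2 = 27
(a.b)^2 = (-5)^2 = 25
|a|^2 * |b|^2 = 39 * 27 = 1053
Result = 25 - 1053 = -1028


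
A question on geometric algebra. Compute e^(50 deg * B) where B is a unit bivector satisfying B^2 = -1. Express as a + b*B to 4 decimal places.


For a unit bivector B with B^2 = -1, the exponential series gives
e^(theta*B) = cos(theta) + sin(theta)*B (the GA analogue of Euler's formula).
theta = 50 degrees = 0.872665 rad
cos(50 deg) = 0.6428
sin(50 deg) = 0.7660
exp(theta*B) = 0.6428 + 0.7660*B


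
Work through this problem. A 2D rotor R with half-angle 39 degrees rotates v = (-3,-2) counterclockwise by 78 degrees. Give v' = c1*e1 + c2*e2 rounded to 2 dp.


Rotor R = cos(39deg) - sin(39deg)*e12
Rotation angle theta = 2 * 39 = 78 degrees
v' = R*v*~R rotates v by theta.
cos(78deg) = 0.2079, sin(78deg) = 0.9781
v'_1 = -3*cos(78deg) - (-2)*sin(78deg)
= -3*0.2079 - (-2)*0.9781
= 1.33
v'_2 = -3*sin(78deg) + (-2)*cos(78deg)
= -3*0.9781 + (-2)*0.2079
= -3.35
v' = 1.33*e1 - 3.35*e2


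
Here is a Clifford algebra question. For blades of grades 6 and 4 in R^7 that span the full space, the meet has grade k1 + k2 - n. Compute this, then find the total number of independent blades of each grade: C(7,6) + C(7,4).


Meet grade = grade(A) + grade(B) - n
= 6 + 4 - 7 = 3
C(7,6) = 7
C(7,4) = 35
dim_A + dim_B = 7 + 35 = 42


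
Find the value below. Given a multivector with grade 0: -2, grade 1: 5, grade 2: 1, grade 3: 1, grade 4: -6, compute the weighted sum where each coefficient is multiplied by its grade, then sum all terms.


Grade-weighted sum = sum of grade_k * coefficient_k
0*(-2) = 0
1*5 = 5
2*1 = 2
3*1 = 3
4*(-6) = -24
Total = 0 + 5 + 2 + 3 + (-24) = -14


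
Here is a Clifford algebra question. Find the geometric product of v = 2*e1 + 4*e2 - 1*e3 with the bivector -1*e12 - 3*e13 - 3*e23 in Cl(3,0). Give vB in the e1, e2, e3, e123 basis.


vB has grade-1 (vector) and grade-3 (trivector) parts: vB = (v _| B) + (v ^ B).
Vector part <vB>_1:
  e1: -v2*b12 - v3*b13 = -(4)*(-1) - (-1)*(-3) = 1
  e2: v1*b12 - v3*b23 = (2)*(-1) - (-1)*(-3) = -5
  e3: v1*b13 + v2*b23 = (2)*(-3) + (4)*(-3) = -18
Trivector part <vB>_3:
  e123: v1*b23 - v2*b13 + v3*b12 = (2)*(-3) - (4)*(-3) + (-1)*(-1) = 7
vB = 1*e1 - 5*e2 - 18*e3 + 7*e123


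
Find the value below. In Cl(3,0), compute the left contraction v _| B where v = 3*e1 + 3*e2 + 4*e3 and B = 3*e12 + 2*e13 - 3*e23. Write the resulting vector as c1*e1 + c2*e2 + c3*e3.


Left contraction v _| B = <vB>_1 (grade-1 part of the geometric product vB).
Using e1_|e12 = e2, e2_|e12 = -e1, e1_|e13 = e3, e3_|e13 = -e1, e2_|e23 = e3, e3_|e23 = -e2:
e1 coeff: -v2*b12 - v3*b13 = -(3)*(3) - (4)*(2) = -17
e2 coeff: v1*b12 - v3*b23 = (3)*(3) - (4)*(-3) = 21
e3 coeff: v1*b13 + v2*b23 = (3)*(2) + (3)*(-3) = -3
v _| B = -17*e1 + 21*e2 - 3*e3


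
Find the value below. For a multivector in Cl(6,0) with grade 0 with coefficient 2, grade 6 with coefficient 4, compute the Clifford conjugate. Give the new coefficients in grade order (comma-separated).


Clifford conjugate sign for grade k: (-1)^(k(k+1)/2)
Grade 0: (-1)^(0*1/2) = (-1)^0 = 1, coeff 2 -> 2
Grade 6: (-1)^(6*7/2) = (-1)^21 = -1, coeff 4 -> -4
Conjugated coefficients: 2, -4


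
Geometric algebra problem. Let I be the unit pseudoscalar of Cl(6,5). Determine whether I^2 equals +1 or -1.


The pseudoscalar I = e1...e_n (product of all n generators) of Cl(p,q) satisfies I^2 = (-1)^(q + n(n-1)/2).
p = 6, q = 5, n = p + q = 11
n(n-1)/2 = 11 * 10 / 2 = 55
Exponent = q + n(n-1)/2 = 5 + 55 = 60
I^2 = (-1)^60 = +1


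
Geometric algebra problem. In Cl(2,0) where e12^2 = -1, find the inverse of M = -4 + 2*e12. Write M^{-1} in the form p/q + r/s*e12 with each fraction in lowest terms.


M = -4 + 2*e12, where e12^2 = -1.
Since M commutes with its reverse ~M = a - b*e12, M * ~M = a^2 - b^2*e12^2 = a^2 + b^2.
So M^{-1} = ~M / (a^2 + b^2) = (a - b*e12)/(a^2 + b^2).
a^2 + b^2 = 16 + 4 = 20
Scalar part = -4/20 = -1/5
Bivector coeff = -2/20 = -1/10
M^{-1} = -1/5 - 1/10*e12


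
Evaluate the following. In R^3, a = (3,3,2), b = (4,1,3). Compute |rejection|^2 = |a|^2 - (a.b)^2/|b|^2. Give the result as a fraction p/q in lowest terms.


|a|^2 = 3^2 + 3^2 + 2^2 = 22
|b|^2 = 4^2 + 1^2 + 3^2 = 26
a . b = 3*4 + 3*1 + 2*3 = 21
(a.b)^2 = 21^2 = 441
|rej|^2 = 22 - 441/26
= (572 - 441)/26
= 131/26
In lowest terms: 131/26


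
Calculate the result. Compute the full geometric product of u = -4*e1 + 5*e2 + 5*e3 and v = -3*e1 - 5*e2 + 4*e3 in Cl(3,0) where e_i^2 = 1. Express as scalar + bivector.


In Cl(3,0): e_i^2 = 1, e_ie_j = -e_je_i for i != j.
Scalar part = u . v = (-4)*(-3) + 5*(-5) + 5*4
= 12 + (-25) + 20 = 7
e12 coeff = (-4)*(-5) - 5*(-3) = 20 - (-15) = 35
e13 coeff = (-4)*4 - 5*(-3) = -16 - (-15) = -1
e23 coeff = 5*4 - 5*(-5) = 20 - (-25) = 45
uv = 7 + 35*e12 - 1*e13 + 45*e23


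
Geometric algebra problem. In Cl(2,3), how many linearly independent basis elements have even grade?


Even subalgebra dimension = 2^(n-1)
n = 2 + 3 = 5
2^(5 - 1) = 2^4 = 16
Verification: sum of C(5,k) for even k = 1 + 10 + 5 = 16
Result = 16


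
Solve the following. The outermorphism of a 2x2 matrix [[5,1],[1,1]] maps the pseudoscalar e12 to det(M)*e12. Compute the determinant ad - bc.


The outermorphism of a linear map f sends e1^e2 to f(e1)^f(e2).
f(e1) = 5*e1 + 1*e2
f(e2) = 1*e1 + 1*e2
f(e1) ^ f(e2) = (5*e1 + 1*e2) ^ (1*e1 + 1*e2)
= 5*1*e12 + 1*1*e21
= (5 - 1)*e12
= 4*e12
Coefficient = 4


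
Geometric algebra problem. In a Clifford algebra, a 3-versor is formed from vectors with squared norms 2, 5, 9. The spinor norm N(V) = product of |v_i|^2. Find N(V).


Spinor norm N(V) = |v1|^2 * |v2|^2 * ... * |v3|^2
= 2 * 5 * 9
Running product: 2, 10, 90
N(V) = 90


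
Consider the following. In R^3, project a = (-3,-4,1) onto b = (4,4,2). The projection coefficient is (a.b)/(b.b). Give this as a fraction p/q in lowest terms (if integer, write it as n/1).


Projection coefficient = (a . b) / (b . b)
a . b = (-3)*4 + (-4)*4 + 1*2
= -12 + (-16) + 2 = -26
b . b = 4^2 + 4^2 + 2^2
= 16 + 16 + 4 = 36
Coefficient = -26/36
In lowest terms: -13/18


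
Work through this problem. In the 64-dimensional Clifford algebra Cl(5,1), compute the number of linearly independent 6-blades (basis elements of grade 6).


Number of grade-k basis blades in Cl(p,q) with n = p + q is C(n, k).
n = 5 + 1 = 6
C(6, 6) = 6! / (6! * 0!)
= 720 / (720 * 1)
= 1


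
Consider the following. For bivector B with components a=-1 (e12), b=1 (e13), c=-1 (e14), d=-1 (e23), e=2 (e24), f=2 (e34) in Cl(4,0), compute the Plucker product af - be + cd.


Plucker relation: af - be + cd
a*f = (-1)*2 = -2
b*e = 1*2 = 2
c*d = (-1)*(-1) = 1
af - be + cd = -2 - 2 + 1
= -3


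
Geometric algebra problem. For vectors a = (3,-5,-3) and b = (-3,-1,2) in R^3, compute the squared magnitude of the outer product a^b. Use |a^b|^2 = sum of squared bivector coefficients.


a wedge b = (a1*b2 - a2*b1)*e12 + (a1*b3 - a3*b1)*e13 + (a2*b3 - a3*b2)*e23
e12 coeff: 3*(-1) - (-5)*(-3) = -3 - 15 = -18
e13 coeff: 3*2 - (-3)*(-3) = 6 - 9 = -3
e23 coeff: (-5)*2 - (-3)*(-1) = -10 - 3 = -13
|a wedge b|^2 = (-18)^2 + (-3)^2 + (-13)^2
= 324 + 9 + 169
= 502


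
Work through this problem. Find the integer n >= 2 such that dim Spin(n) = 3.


dim Spin(n) = dim so(n) = n(n-1)/2.
Solve n(n-1)/2 = 3, i.e. n^2 - n - 6 = 0.
Discriminant = 1 + 8*3 = 25
n = (1 + sqrt(25))/2 = (1 + 5)/2 = 3


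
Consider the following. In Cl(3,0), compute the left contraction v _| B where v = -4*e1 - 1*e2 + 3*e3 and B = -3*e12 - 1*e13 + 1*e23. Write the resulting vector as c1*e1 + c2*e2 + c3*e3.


Left contraction v _| B = <vB>_1 (grade-1 part of the geometric product vB).
Using e1_|e12 = e2, e2_|e12 = -e1, e1_|e13 = e3, e3_|e13 = -e1, e2_|e23 = e3, e3_|e23 = -e2:
e1 coeff: -v2*b12 - v3*b13 = -(-1)*(-3) - (3)*(-1) = 0
e2 coeff: v1*b12 - v3*b23 = (-4)*(-3) - (3)*(1) = 9
e3 coeff: v1*b13 + v2*b23 = (-4)*(-1) + (-1)*(1) = 3
v _| B = 0*e1 + 9*e2 + 3*e3


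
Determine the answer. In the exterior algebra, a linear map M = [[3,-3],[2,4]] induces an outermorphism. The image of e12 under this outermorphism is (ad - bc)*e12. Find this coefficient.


The outermorphism of a linear map f sends e1^e2 to f(e1)^f(e2).
f(e1) = 3*e1 + 2*e2
f(e2) = -3*e1 + 4*e2
f(e1) ^ f(e2) = (3*e1 + 2*e2) ^ (-3*e1 + 4*e2)
= 3*4*e12 + 2*(-3)*e21
= (12 - (-6))*e12
= 18*e12
Coefficient = 18


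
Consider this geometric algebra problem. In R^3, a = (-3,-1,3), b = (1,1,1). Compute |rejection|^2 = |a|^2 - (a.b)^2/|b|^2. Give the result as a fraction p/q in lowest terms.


|a|^2 = (-3)^2 + (-1)^2 + 3^2 = 19
|b|^2 = 1^2 + 1^2 + 1^2 = 3
a . b = (-3)*1 + (-1)*1 + 3*1 = -1
(a.b)^2 = (-1)^2 = 1
|rej|^2 = 19 - 1/3
= (57 - 1)/3
= 56/3
In lowest terms: 56/3


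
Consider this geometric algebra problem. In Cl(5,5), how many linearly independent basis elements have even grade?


Even subalgebra dimension = 2^(n-1)
n = 5 + 5 = 10
2^(10 - 1) = 2^9 = 512
Verification: sum of C(10,k) for even k = 1 + 45 + 210 + 210 + 45 + 1 = 512
Result = 512


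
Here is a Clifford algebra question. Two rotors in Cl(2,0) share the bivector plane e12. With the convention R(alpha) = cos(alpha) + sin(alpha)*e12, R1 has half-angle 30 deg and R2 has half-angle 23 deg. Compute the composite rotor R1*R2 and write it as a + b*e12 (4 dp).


Same-plane rotors commute and their half-angles add:
R1*R2 = cos(a1 + a2) + sin(a1 + a2)*e12.
a1 + a2 = 30 + 23 = 53 deg
cos(53 deg) = 0.6018
sin(53 deg) = 0.7986
R1*R2 = 0.6018 + 0.7986*e12


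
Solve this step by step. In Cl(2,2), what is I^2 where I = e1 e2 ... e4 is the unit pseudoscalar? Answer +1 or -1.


The pseudoscalar I = e1...e_n (product of all n generators) of Cl(p,q) satisfies I^2 = (-1)^(q + n(n-1)/2).
p = 2, q = 2, n = p + q = 4
n(n-1)/2 = 4 * 3 / 2 = 6
Exponent = q + n(n-1)/2 = 2 + 6 = 8
I^2 = (-1)^8 = +1
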